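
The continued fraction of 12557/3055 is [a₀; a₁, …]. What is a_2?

12557 = 4·3055 + 337   →  a_0 = 4
3055 = 9·337 + 22   →  a_1 = 9
337 = 15·22 + 7   →  a_2 = 15

15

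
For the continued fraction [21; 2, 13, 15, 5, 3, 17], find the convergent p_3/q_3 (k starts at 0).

8743/407

Using pₖ = aₖpₖ₋₁ + pₖ₋₂, qₖ = aₖqₖ₋₁ + qₖ₋₂ (with p₋₁=1, p₋₂=0, q₋₁=0, q₋₂=1):
  k=0: a=21, p=21, q=1
  k=1: a=2, p=43, q=2
  k=2: a=13, p=580, q=27
  k=3: a=15, p=8743, q=407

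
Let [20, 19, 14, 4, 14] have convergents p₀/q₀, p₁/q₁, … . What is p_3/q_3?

21797/1087

Using pₖ = aₖpₖ₋₁ + pₖ₋₂, qₖ = aₖqₖ₋₁ + qₖ₋₂ (with p₋₁=1, p₋₂=0, q₋₁=0, q₋₂=1):
  k=0: a=20, p=20, q=1
  k=1: a=19, p=381, q=19
  k=2: a=14, p=5354, q=267
  k=3: a=4, p=21797, q=1087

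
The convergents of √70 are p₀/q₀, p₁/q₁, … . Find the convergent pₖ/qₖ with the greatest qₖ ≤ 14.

√70 = [8; 2, 1, 2, 1, 2, 16, …] (period length 6).
Convergents:
  p_0/q_0 = 8/1
  p_1/q_1 = 17/2
  p_2/q_2 = 25/3
  p_3/q_3 = 67/8
  p_4/q_4 = 92/11
  p_5/q_5 = 251/30
q_4 = 11 ≤ 14 < 30 = q_5, so the answer is 92/11.

92/11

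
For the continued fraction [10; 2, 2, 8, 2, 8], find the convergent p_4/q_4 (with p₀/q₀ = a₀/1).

926/89

Using pₖ = aₖpₖ₋₁ + pₖ₋₂, qₖ = aₖqₖ₋₁ + qₖ₋₂ (with p₋₁=1, p₋₂=0, q₋₁=0, q₋₂=1):
  k=0: a=10, p=10, q=1
  k=1: a=2, p=21, q=2
  k=2: a=2, p=52, q=5
  k=3: a=8, p=437, q=42
  k=4: a=2, p=926, q=89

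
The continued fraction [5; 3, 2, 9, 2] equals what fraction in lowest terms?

735/139

Using pₖ = aₖpₖ₋₁ + pₖ₋₂ and qₖ = aₖqₖ₋₁ + qₖ₋₂:
  k=0: a=5, p=5, q=1
  k=1: a=3, p=16, q=3
  k=2: a=2, p=37, q=7
  k=3: a=9, p=349, q=66
  k=4: a=2, p=735, q=139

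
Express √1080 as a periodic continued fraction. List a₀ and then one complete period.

a₀ = ⌊√1080⌋ = 32.

[32; 1, 6, 3, 6, 1, 64]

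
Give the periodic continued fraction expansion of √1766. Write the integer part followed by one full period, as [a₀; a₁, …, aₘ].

a₀ = ⌊√1766⌋ = 42.
With m₀=0, d₀=1 and mₖ₊₁ = dₖaₖ − mₖ, dₖ₊₁ = (n − mₖ₊₁²)/dₖ, aₖ₊₁ = ⌊(a₀+mₖ₊₁)/dₖ₊₁⌋:
  k=1: m=42, d=2, a=42
  k=2: m=42, d=1, a=84
d=1 and a=2a₀=84 at k=2, so the next step gives (m, d) = (42, 2) again — its k=1 value — and the period has length 2.

[42; 42, 84]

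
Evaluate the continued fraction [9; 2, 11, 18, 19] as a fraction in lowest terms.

75135/7927

Fold from the inside: start with 19/1.
  18 + 1/19 = 343/19
  11 + 19/343 = 3792/343
  2 + 343/3792 = 7927/3792
  9 + 3792/7927 = 75135/7927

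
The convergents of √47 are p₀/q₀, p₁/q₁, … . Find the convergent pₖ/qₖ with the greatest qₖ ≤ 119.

665/97

√47 = [6; 1, 5, 1, 12, …] (period length 4).
Convergents:
  p_0/q_0 = 6/1
  p_1/q_1 = 7/1
  p_2/q_2 = 41/6
  p_3/q_3 = 48/7
  p_4/q_4 = 617/90
  p_5/q_5 = 665/97
  p_6/q_6 = 3942/575
q_5 = 97 ≤ 119 < 575 = q_6, so the answer is 665/97.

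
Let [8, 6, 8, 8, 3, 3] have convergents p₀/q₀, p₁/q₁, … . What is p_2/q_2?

Using pₖ = aₖpₖ₋₁ + pₖ₋₂, qₖ = aₖqₖ₋₁ + qₖ₋₂ (with p₋₁=1, p₋₂=0, q₋₁=0, q₋₂=1):
  k=0: a=8, p=8, q=1
  k=1: a=6, p=49, q=6
  k=2: a=8, p=400, q=49

400/49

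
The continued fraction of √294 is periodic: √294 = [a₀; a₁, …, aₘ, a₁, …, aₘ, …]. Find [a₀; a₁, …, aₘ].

[17; 6, 1, 4, 1, 6, 34]

a₀ = ⌊√294⌋ = 17.
With m₀=0, d₀=1 and mₖ₊₁ = dₖaₖ − mₖ, dₖ₊₁ = (n − mₖ₊₁²)/dₖ, aₖ₊₁ = ⌊(a₀+mₖ₊₁)/dₖ₊₁⌋:
  k=1: m=17, d=5, a=6
  k=2: m=13, d=25, a=1
  k=3: m=12, d=6, a=4
  k=4: m=12, d=25, a=1
  k=5: m=13, d=5, a=6
  k=6: m=17, d=1, a=34
d=1 and a=2a₀=34 at k=6, so the next step gives (m, d) = (17, 5) again — its k=1 value — and the period has length 6.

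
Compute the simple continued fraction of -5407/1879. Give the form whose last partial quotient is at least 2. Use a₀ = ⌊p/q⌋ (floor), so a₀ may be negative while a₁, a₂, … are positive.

-5407 = -3·1879 + 230
1879 = 8·230 + 39
230 = 5·39 + 35
39 = 1·35 + 4
35 = 8·4 + 3
4 = 1·3 + 1
3 = 3·1 + 0  (stop)
So -5407/1879 = [-3; 8, 5, 1, 8, 1, 3].

[-3; 8, 5, 1, 8, 1, 3]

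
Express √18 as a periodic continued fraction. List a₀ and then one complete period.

[4; 4, 8]

a₀ = ⌊√18⌋ = 4.
With m₀=0, d₀=1 and mₖ₊₁ = dₖaₖ − mₖ, dₖ₊₁ = (n − mₖ₊₁²)/dₖ, aₖ₊₁ = ⌊(a₀+mₖ₊₁)/dₖ₊₁⌋:
  k=1: m=4, d=2, a=4
  k=2: m=4, d=1, a=8
d=1 and a=2a₀=8 at k=2, so the next step gives (m, d) = (4, 2) again — its k=1 value — and the period has length 2.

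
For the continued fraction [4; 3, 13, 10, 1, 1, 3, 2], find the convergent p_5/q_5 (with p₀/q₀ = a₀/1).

Using pₖ = aₖpₖ₋₁ + pₖ₋₂, qₖ = aₖqₖ₋₁ + qₖ₋₂ (with p₋₁=1, p₋₂=0, q₋₁=0, q₋₂=1):
  k=0: a=4, p=4, q=1
  k=1: a=3, p=13, q=3
  k=2: a=13, p=173, q=40
  k=3: a=10, p=1743, q=403
  k=4: a=1, p=1916, q=443
  k=5: a=1, p=3659, q=846

3659/846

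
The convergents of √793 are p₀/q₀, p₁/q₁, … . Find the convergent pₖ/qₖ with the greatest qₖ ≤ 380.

4393/156

√793 = [28; 6, 4, 6, 56, …] (period length 4).
Convergents:
  p_0/q_0 = 28/1
  p_1/q_1 = 169/6
  p_2/q_2 = 704/25
  p_3/q_3 = 4393/156
  p_4/q_4 = 246712/8761
q_3 = 156 ≤ 380 < 8761 = q_4, so the answer is 4393/156.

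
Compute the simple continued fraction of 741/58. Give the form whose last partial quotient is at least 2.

741 = 12×58 + 45
58 = 1×45 + 13
45 = 3×13 + 6
13 = 2×6 + 1
6 = 6×1 + 0  (stop)
So 741/58 = [12; 1, 3, 2, 6].

[12; 1, 3, 2, 6]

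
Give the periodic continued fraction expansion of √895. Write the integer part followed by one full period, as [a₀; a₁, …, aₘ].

a₀ = ⌊√895⌋ = 29.
With m₀=0, d₀=1 and mₖ₊₁ = dₖaₖ − mₖ, dₖ₊₁ = (n − mₖ₊₁²)/dₖ, aₖ₊₁ = ⌊(a₀+mₖ₊₁)/dₖ₊₁⌋:
  k=1: m=29, d=54, a=1
  k=2: m=25, d=5, a=10
  k=3: m=25, d=54, a=1
  k=4: m=29, d=1, a=58
d=1 and a=2a₀=58 at k=4, so the next step gives (m, d) = (29, 54) again — its k=1 value — and the period has length 4.

[29; 1, 10, 1, 58]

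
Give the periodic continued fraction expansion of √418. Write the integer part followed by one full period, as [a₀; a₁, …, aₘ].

[20; 2, 4, 20, 4, 2, 40]

a₀ = ⌊√418⌋ = 20.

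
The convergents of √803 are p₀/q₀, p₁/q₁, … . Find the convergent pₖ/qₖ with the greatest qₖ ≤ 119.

2437/86

√803 = [28; 2, 1, 27, 1, 2, 56, …] (period length 6).
Convergents:
  p_0/q_0 = 28/1
  p_1/q_1 = 57/2
  p_2/q_2 = 85/3
  p_3/q_3 = 2352/83
  p_4/q_4 = 2437/86
  p_5/q_5 = 7226/255
q_4 = 86 ≤ 119 < 255 = q_5, so the answer is 2437/86.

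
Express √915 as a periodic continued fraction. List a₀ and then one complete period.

a₀ = ⌊√915⌋ = 30.
With m₀=0, d₀=1 and mₖ₊₁ = dₖaₖ − mₖ, dₖ₊₁ = (n − mₖ₊₁²)/dₖ, aₖ₊₁ = ⌊(a₀+mₖ₊₁)/dₖ₊₁⌋:
  k=1: m=30, d=15, a=4
  k=2: m=30, d=1, a=60
d=1 and a=2a₀=60 at k=2, so the next step gives (m, d) = (30, 15) again — its k=1 value — and the period has length 2.

[30; 4, 60]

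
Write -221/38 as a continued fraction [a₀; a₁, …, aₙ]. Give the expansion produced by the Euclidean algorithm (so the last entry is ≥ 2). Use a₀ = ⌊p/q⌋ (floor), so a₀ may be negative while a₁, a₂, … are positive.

-221 = -6*38 + 7
38 = 5*7 + 3
7 = 2*3 + 1
3 = 3*1 + 0  (stop)
So -221/38 = [-6; 5, 2, 3].

[-6; 5, 2, 3]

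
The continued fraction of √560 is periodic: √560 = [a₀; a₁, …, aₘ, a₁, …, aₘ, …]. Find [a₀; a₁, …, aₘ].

a₀ = ⌊√560⌋ = 23.
With m₀=0, d₀=1 and mₖ₊₁ = dₖaₖ − mₖ, dₖ₊₁ = (n − mₖ₊₁²)/dₖ, aₖ₊₁ = ⌊(a₀+mₖ₊₁)/dₖ₊₁⌋:
  k=1: m=23, d=31, a=1
  k=2: m=8, d=16, a=1
  k=3: m=8, d=31, a=1
  k=4: m=23, d=1, a=46
d=1 and a=2a₀=46 at k=4, so the next step gives (m, d) = (23, 31) again — its k=1 value — and the period has length 4.

[23; 1, 1, 1, 46]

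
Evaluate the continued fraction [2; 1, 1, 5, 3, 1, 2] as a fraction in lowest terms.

323/127

Using pₖ = aₖpₖ₋₁ + pₖ₋₂ and qₖ = aₖqₖ₋₁ + qₖ₋₂:
  k=0: a=2, p=2, q=1
  k=1: a=1, p=3, q=1
  k=2: a=1, p=5, q=2
  k=3: a=5, p=28, q=11
  k=4: a=3, p=89, q=35
  k=5: a=1, p=117, q=46
  k=6: a=2, p=323, q=127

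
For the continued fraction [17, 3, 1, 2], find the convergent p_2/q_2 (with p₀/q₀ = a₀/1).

69/4

Using pₖ = aₖpₖ₋₁ + pₖ₋₂, qₖ = aₖqₖ₋₁ + qₖ₋₂ (with p₋₁=1, p₋₂=0, q₋₁=0, q₋₂=1):
  k=0: a=17, p=17, q=1
  k=1: a=3, p=52, q=3
  k=2: a=1, p=69, q=4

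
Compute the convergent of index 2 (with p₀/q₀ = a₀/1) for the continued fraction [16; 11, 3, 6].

Using pₖ = aₖpₖ₋₁ + pₖ₋₂, qₖ = aₖqₖ₋₁ + qₖ₋₂ (with p₋₁=1, p₋₂=0, q₋₁=0, q₋₂=1):
  k=0: a=16, p=16, q=1
  k=1: a=11, p=177, q=11
  k=2: a=3, p=547, q=34

547/34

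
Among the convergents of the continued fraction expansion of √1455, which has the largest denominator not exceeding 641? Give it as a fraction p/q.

√1455 = [38; 6, 1, 11, 1, 6, 76, …] (period length 6).
Convergents:
  p_0/q_0 = 38/1
  p_1/q_1 = 229/6
  p_2/q_2 = 267/7
  p_3/q_3 = 3166/83
  p_4/q_4 = 3433/90
  p_5/q_5 = 23764/623
  p_6/q_6 = 1809497/47438
q_5 = 623 ≤ 641 < 47438 = q_6, so the answer is 23764/623.

23764/623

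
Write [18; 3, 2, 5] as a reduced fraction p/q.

Fold from the inside: start with 5/1.
  2 + 1/5 = 11/5
  3 + 5/11 = 38/11
  18 + 11/38 = 695/38

695/38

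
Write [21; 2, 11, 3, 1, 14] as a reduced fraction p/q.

Using pₖ = aₖpₖ₋₁ + pₖ₋₂ and qₖ = aₖqₖ₋₁ + qₖ₋₂:
  k=0: a=21, p=21, q=1
  k=1: a=2, p=43, q=2
  k=2: a=11, p=494, q=23
  k=3: a=3, p=1525, q=71
  k=4: a=1, p=2019, q=94
  k=5: a=14, p=29791, q=1387

29791/1387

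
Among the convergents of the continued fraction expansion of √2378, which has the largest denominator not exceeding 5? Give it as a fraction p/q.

195/4

√2378 = [48; 1, 3, 3, 1, 96, …] (period length 5).
Convergents:
  p_0/q_0 = 48/1
  p_1/q_1 = 49/1
  p_2/q_2 = 195/4
  p_3/q_3 = 634/13
q_2 = 4 ≤ 5 < 13 = q_3, so the answer is 195/4.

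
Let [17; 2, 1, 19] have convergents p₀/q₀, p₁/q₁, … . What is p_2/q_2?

52/3

Using pₖ = aₖpₖ₋₁ + pₖ₋₂, qₖ = aₖqₖ₋₁ + qₖ₋₂ (with p₋₁=1, p₋₂=0, q₋₁=0, q₋₂=1):
  k=0: a=17, p=17, q=1
  k=1: a=2, p=35, q=2
  k=2: a=1, p=52, q=3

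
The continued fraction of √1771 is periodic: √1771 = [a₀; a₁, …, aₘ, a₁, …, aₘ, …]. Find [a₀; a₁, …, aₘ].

[42; 12, 84]

a₀ = ⌊√1771⌋ = 42.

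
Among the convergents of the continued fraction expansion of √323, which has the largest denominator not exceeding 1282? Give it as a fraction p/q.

√323 = [17; 1, 34, …] (period length 2).
Convergents:
  p_0/q_0 = 17/1
  p_1/q_1 = 18/1
  p_2/q_2 = 629/35
  p_3/q_3 = 647/36
  p_4/q_4 = 22627/1259
  p_5/q_5 = 23274/1295
q_4 = 1259 ≤ 1282 < 1295 = q_5, so the answer is 22627/1259.

22627/1259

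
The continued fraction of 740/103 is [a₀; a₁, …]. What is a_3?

740 = 7·103 + 19   →  a_0 = 7
103 = 5·19 + 8   →  a_1 = 5
19 = 2·8 + 3   →  a_2 = 2
8 = 2·3 + 2   →  a_3 = 2

2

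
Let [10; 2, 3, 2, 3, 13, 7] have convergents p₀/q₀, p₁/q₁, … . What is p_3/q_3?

167/16

Using pₖ = aₖpₖ₋₁ + pₖ₋₂, qₖ = aₖqₖ₋₁ + qₖ₋₂ (with p₋₁=1, p₋₂=0, q₋₁=0, q₋₂=1):
  k=0: a=10, p=10, q=1
  k=1: a=2, p=21, q=2
  k=2: a=3, p=73, q=7
  k=3: a=2, p=167, q=16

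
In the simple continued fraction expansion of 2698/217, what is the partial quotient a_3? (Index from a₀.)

4

2698 = 12·217 + 94   →  a_0 = 12
217 = 2·94 + 29   →  a_1 = 2
94 = 3·29 + 7   →  a_2 = 3
29 = 4·7 + 1   →  a_3 = 4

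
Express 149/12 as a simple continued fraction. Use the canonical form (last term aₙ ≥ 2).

149 = 12·12 + 5
12 = 2·5 + 2
5 = 2·2 + 1
2 = 2·1 + 0  (stop)
So 149/12 = [12; 2, 2, 2].

[12; 2, 2, 2]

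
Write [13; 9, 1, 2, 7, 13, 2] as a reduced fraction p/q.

76117/5809

Using pₖ = aₖpₖ₋₁ + pₖ₋₂ and qₖ = aₖqₖ₋₁ + qₖ₋₂:
  k=0: a=13, p=13, q=1
  k=1: a=9, p=118, q=9
  k=2: a=1, p=131, q=10
  k=3: a=2, p=380, q=29
  k=4: a=7, p=2791, q=213
  k=5: a=13, p=36663, q=2798
  k=6: a=2, p=76117, q=5809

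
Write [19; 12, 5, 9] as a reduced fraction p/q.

10705/561

Using pₖ = aₖpₖ₋₁ + pₖ₋₂ and qₖ = aₖqₖ₋₁ + qₖ₋₂:
  k=0: a=19, p=19, q=1
  k=1: a=12, p=229, q=12
  k=2: a=5, p=1164, q=61
  k=3: a=9, p=10705, q=561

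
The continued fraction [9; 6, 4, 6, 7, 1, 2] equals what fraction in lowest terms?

33554/3663

Fold from the inside: start with 2/1.
  1 + 1/2 = 3/2
  7 + 2/3 = 23/3
  6 + 3/23 = 141/23
  4 + 23/141 = 587/141
  6 + 141/587 = 3663/587
  9 + 587/3663 = 33554/3663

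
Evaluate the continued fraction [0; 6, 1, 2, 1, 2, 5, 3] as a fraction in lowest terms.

Using pₖ = aₖpₖ₋₁ + pₖ₋₂ and qₖ = aₖqₖ₋₁ + qₖ₋₂:
  k=0: a=0, p=0, q=1
  k=1: a=6, p=1, q=6
  k=2: a=1, p=1, q=7
  k=3: a=2, p=3, q=20
  k=4: a=1, p=4, q=27
  k=5: a=2, p=11, q=74
  k=6: a=5, p=59, q=397
  k=7: a=3, p=188, q=1265

188/1265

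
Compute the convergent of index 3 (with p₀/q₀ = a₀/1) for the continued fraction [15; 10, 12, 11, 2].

20248/1341

Using pₖ = aₖpₖ₋₁ + pₖ₋₂, qₖ = aₖqₖ₋₁ + qₖ₋₂ (with p₋₁=1, p₋₂=0, q₋₁=0, q₋₂=1):
  k=0: a=15, p=15, q=1
  k=1: a=10, p=151, q=10
  k=2: a=12, p=1827, q=121
  k=3: a=11, p=20248, q=1341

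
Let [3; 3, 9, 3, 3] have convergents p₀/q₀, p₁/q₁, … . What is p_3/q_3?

Using pₖ = aₖpₖ₋₁ + pₖ₋₂, qₖ = aₖqₖ₋₁ + qₖ₋₂ (with p₋₁=1, p₋₂=0, q₋₁=0, q₋₂=1):
  k=0: a=3, p=3, q=1
  k=1: a=3, p=10, q=3
  k=2: a=9, p=93, q=28
  k=3: a=3, p=289, q=87

289/87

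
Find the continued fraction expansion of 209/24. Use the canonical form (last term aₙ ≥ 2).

209 = 8·24 + 17
24 = 1·17 + 7
17 = 2·7 + 3
7 = 2·3 + 1
3 = 3·1 + 0  (stop)
So 209/24 = [8; 1, 2, 2, 3].

[8; 1, 2, 2, 3]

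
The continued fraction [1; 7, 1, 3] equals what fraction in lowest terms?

35/31

Fold from the inside: start with 3/1.
  1 + 1/3 = 4/3
  7 + 3/4 = 31/4
  1 + 4/31 = 35/31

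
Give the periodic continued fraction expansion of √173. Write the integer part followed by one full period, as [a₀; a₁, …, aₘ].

[13; 6, 1, 1, 6, 26]

a₀ = ⌊√173⌋ = 13.
With m₀=0, d₀=1 and mₖ₊₁ = dₖaₖ − mₖ, dₖ₊₁ = (n − mₖ₊₁²)/dₖ, aₖ₊₁ = ⌊(a₀+mₖ₊₁)/dₖ₊₁⌋:
  k=1: m=13, d=4, a=6
  k=2: m=11, d=13, a=1
  k=3: m=2, d=13, a=1
  k=4: m=11, d=4, a=6
  k=5: m=13, d=1, a=26
d=1 and a=2a₀=26 at k=5, so the next step gives (m, d) = (13, 4) again — its k=1 value — and the period has length 5.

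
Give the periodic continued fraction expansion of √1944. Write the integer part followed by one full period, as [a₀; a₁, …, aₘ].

a₀ = ⌊√1944⌋ = 44.

[44; 11, 88]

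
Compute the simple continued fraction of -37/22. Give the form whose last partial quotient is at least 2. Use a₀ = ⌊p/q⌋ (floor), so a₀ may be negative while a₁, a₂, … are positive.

[-2; 3, 7]

-37 = -2·22 + 7
22 = 3·7 + 1
7 = 7·1 + 0  (stop)
So -37/22 = [-2; 3, 7].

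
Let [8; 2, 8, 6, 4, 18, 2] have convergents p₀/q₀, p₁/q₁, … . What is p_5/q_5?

66905/7898

Using pₖ = aₖpₖ₋₁ + pₖ₋₂, qₖ = aₖqₖ₋₁ + qₖ₋₂ (with p₋₁=1, p₋₂=0, q₋₁=0, q₋₂=1):
  k=0: a=8, p=8, q=1
  k=1: a=2, p=17, q=2
  k=2: a=8, p=144, q=17
  k=3: a=6, p=881, q=104
  k=4: a=4, p=3668, q=433
  k=5: a=18, p=66905, q=7898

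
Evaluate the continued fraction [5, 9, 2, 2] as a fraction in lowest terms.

Using pₖ = aₖpₖ₋₁ + pₖ₋₂ and qₖ = aₖqₖ₋₁ + qₖ₋₂:
  k=0: a=5, p=5, q=1
  k=1: a=9, p=46, q=9
  k=2: a=2, p=97, q=19
  k=3: a=2, p=240, q=47

240/47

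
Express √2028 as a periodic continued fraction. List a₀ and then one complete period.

[45; 30, 90]

a₀ = ⌊√2028⌋ = 45.
With m₀=0, d₀=1 and mₖ₊₁ = dₖaₖ − mₖ, dₖ₊₁ = (n − mₖ₊₁²)/dₖ, aₖ₊₁ = ⌊(a₀+mₖ₊₁)/dₖ₊₁⌋:
  k=1: m=45, d=3, a=30
  k=2: m=45, d=1, a=90
d=1 and a=2a₀=90 at k=2, so the next step gives (m, d) = (45, 3) again — its k=1 value — and the period has length 2.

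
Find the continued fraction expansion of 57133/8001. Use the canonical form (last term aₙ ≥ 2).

57133 = 7×8001 + 1126
8001 = 7×1126 + 119
1126 = 9×119 + 55
119 = 2×55 + 9
55 = 6×9 + 1
9 = 9×1 + 0  (stop)
So 57133/8001 = [7; 7, 9, 2, 6, 9].

[7; 7, 9, 2, 6, 9]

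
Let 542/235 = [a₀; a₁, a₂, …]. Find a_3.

542 = 2·235 + 72   →  a_0 = 2
235 = 3·72 + 19   →  a_1 = 3
72 = 3·19 + 15   →  a_2 = 3
19 = 1·15 + 4   →  a_3 = 1

1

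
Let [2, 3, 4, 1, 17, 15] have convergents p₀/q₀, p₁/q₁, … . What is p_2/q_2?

Using pₖ = aₖpₖ₋₁ + pₖ₋₂, qₖ = aₖqₖ₋₁ + qₖ₋₂ (with p₋₁=1, p₋₂=0, q₋₁=0, q₋₂=1):
  k=0: a=2, p=2, q=1
  k=1: a=3, p=7, q=3
  k=2: a=4, p=30, q=13

30/13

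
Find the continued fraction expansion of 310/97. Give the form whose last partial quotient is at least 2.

[3; 5, 9, 2]

310 = 3×97 + 19
97 = 5×19 + 2
19 = 9×2 + 1
2 = 2×1 + 0  (stop)
So 310/97 = [3; 5, 9, 2].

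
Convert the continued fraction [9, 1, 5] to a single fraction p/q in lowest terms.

Fold from the inside: start with 5/1.
  1 + 1/5 = 6/5
  9 + 5/6 = 59/6

59/6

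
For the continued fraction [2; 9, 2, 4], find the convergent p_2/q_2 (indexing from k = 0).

Using pₖ = aₖpₖ₋₁ + pₖ₋₂, qₖ = aₖqₖ₋₁ + qₖ₋₂ (with p₋₁=1, p₋₂=0, q₋₁=0, q₋₂=1):
  k=0: a=2, p=2, q=1
  k=1: a=9, p=19, q=9
  k=2: a=2, p=40, q=19

40/19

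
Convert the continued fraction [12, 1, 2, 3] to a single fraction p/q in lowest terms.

Using pₖ = aₖpₖ₋₁ + pₖ₋₂ and qₖ = aₖqₖ₋₁ + qₖ₋₂:
  k=0: a=12, p=12, q=1
  k=1: a=1, p=13, q=1
  k=2: a=2, p=38, q=3
  k=3: a=3, p=127, q=10

127/10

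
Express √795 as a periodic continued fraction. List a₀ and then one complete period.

[28; 5, 9, 5, 56]

a₀ = ⌊√795⌋ = 28.
With m₀=0, d₀=1 and mₖ₊₁ = dₖaₖ − mₖ, dₖ₊₁ = (n − mₖ₊₁²)/dₖ, aₖ₊₁ = ⌊(a₀+mₖ₊₁)/dₖ₊₁⌋:
  k=1: m=28, d=11, a=5
  k=2: m=27, d=6, a=9
  k=3: m=27, d=11, a=5
  k=4: m=28, d=1, a=56
d=1 and a=2a₀=56 at k=4, so the next step gives (m, d) = (28, 11) again — its k=1 value — and the period has length 4.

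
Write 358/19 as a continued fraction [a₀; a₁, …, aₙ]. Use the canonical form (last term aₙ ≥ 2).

[18; 1, 5, 3]

358 = 18·19 + 16
19 = 1·16 + 3
16 = 5·3 + 1
3 = 3·1 + 0  (stop)
So 358/19 = [18; 1, 5, 3].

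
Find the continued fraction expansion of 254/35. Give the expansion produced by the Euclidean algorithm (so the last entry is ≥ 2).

[7; 3, 1, 8]

254 = 7×35 + 9
35 = 3×9 + 8
9 = 1×8 + 1
8 = 8×1 + 0  (stop)
So 254/35 = [7; 3, 1, 8].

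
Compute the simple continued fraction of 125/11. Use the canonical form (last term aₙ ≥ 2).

125 = 11·11 + 4
11 = 2·4 + 3
4 = 1·3 + 1
3 = 3·1 + 0  (stop)
So 125/11 = [11; 2, 1, 3].

[11; 2, 1, 3]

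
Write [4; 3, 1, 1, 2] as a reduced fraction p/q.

Using pₖ = aₖpₖ₋₁ + pₖ₋₂ and qₖ = aₖqₖ₋₁ + qₖ₋₂:
  k=0: a=4, p=4, q=1
  k=1: a=3, p=13, q=3
  k=2: a=1, p=17, q=4
  k=3: a=1, p=30, q=7
  k=4: a=2, p=77, q=18

77/18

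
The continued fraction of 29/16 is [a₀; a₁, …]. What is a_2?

29 = 1·16 + 13   →  a_0 = 1
16 = 1·13 + 3   →  a_1 = 1
13 = 4·3 + 1   →  a_2 = 4

4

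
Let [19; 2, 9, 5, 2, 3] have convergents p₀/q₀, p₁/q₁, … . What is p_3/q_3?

1889/97

Using pₖ = aₖpₖ₋₁ + pₖ₋₂, qₖ = aₖqₖ₋₁ + qₖ₋₂ (with p₋₁=1, p₋₂=0, q₋₁=0, q₋₂=1):
  k=0: a=19, p=19, q=1
  k=1: a=2, p=39, q=2
  k=2: a=9, p=370, q=19
  k=3: a=5, p=1889, q=97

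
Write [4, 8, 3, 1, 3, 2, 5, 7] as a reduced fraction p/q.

45265/10984

Using pₖ = aₖpₖ₋₁ + pₖ₋₂ and qₖ = aₖqₖ₋₁ + qₖ₋₂:
  k=0: a=4, p=4, q=1
  k=1: a=8, p=33, q=8
  k=2: a=3, p=103, q=25
  k=3: a=1, p=136, q=33
  k=4: a=3, p=511, q=124
  k=5: a=2, p=1158, q=281
  k=6: a=5, p=6301, q=1529
  k=7: a=7, p=45265, q=10984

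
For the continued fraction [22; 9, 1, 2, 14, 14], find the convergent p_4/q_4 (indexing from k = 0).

9195/416

Using pₖ = aₖpₖ₋₁ + pₖ₋₂, qₖ = aₖqₖ₋₁ + qₖ₋₂ (with p₋₁=1, p₋₂=0, q₋₁=0, q₋₂=1):
  k=0: a=22, p=22, q=1
  k=1: a=9, p=199, q=9
  k=2: a=1, p=221, q=10
  k=3: a=2, p=641, q=29
  k=4: a=14, p=9195, q=416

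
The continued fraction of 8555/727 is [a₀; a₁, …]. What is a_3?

8555 = 11·727 + 558   →  a_0 = 11
727 = 1·558 + 169   →  a_1 = 1
558 = 3·169 + 51   →  a_2 = 3
169 = 3·51 + 16   →  a_3 = 3

3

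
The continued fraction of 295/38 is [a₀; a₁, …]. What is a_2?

3

295 = 7·38 + 29   →  a_0 = 7
38 = 1·29 + 9   →  a_1 = 1
29 = 3·9 + 2   →  a_2 = 3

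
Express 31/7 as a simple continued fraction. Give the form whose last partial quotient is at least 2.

[4; 2, 3]

31 = 4*7 + 3
7 = 2*3 + 1
3 = 3*1 + 0  (stop)
So 31/7 = [4; 2, 3].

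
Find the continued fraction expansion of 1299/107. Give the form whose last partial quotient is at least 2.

1299 = 12×107 + 15
107 = 7×15 + 2
15 = 7×2 + 1
2 = 2×1 + 0  (stop)
So 1299/107 = [12; 7, 7, 2].

[12; 7, 7, 2]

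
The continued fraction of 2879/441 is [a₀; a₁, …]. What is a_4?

3

2879 = 6·441 + 233   →  a_0 = 6
441 = 1·233 + 208   →  a_1 = 1
233 = 1·208 + 25   →  a_2 = 1
208 = 8·25 + 8   →  a_3 = 8
25 = 3·8 + 1   →  a_4 = 3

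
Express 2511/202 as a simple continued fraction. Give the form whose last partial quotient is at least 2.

2511 = 12×202 + 87
202 = 2×87 + 28
87 = 3×28 + 3
28 = 9×3 + 1
3 = 3×1 + 0  (stop)
So 2511/202 = [12; 2, 3, 9, 3].

[12; 2, 3, 9, 3]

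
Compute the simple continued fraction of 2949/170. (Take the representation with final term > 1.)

2949 = 17×170 + 59
170 = 2×59 + 52
59 = 1×52 + 7
52 = 7×7 + 3
7 = 2×3 + 1
3 = 3×1 + 0  (stop)
So 2949/170 = [17; 2, 1, 7, 2, 3].

[17; 2, 1, 7, 2, 3]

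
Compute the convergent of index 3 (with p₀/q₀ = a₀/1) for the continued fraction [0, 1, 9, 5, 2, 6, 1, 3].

Using pₖ = aₖpₖ₋₁ + pₖ₋₂, qₖ = aₖqₖ₋₁ + qₖ₋₂ (with p₋₁=1, p₋₂=0, q₋₁=0, q₋₂=1):
  k=0: a=0, p=0, q=1
  k=1: a=1, p=1, q=1
  k=2: a=9, p=9, q=10
  k=3: a=5, p=46, q=51

46/51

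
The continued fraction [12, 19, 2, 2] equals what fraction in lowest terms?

1169/97

Fold from the inside: start with 2/1.
  2 + 1/2 = 5/2
  19 + 2/5 = 97/5
  12 + 5/97 = 1169/97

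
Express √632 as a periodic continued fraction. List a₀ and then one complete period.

a₀ = ⌊√632⌋ = 25.
With m₀=0, d₀=1 and mₖ₊₁ = dₖaₖ − mₖ, dₖ₊₁ = (n − mₖ₊₁²)/dₖ, aₖ₊₁ = ⌊(a₀+mₖ₊₁)/dₖ₊₁⌋:
  k=1: m=25, d=7, a=7
  k=2: m=24, d=8, a=6
  k=3: m=24, d=7, a=7
  k=4: m=25, d=1, a=50
d=1 and a=2a₀=50 at k=4, so the next step gives (m, d) = (25, 7) again — its k=1 value — and the period has length 4.

[25; 7, 6, 7, 50]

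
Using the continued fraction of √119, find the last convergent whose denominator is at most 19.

120/11

√119 = [10; 1, 9, 1, 20, …] (period length 4).
Convergents:
  p_0/q_0 = 10/1
  p_1/q_1 = 11/1
  p_2/q_2 = 109/10
  p_3/q_3 = 120/11
  p_4/q_4 = 2509/230
q_3 = 11 ≤ 19 < 230 = q_4, so the answer is 120/11.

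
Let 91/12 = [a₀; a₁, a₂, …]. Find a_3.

2

91 = 7·12 + 7   →  a_0 = 7
12 = 1·7 + 5   →  a_1 = 1
7 = 1·5 + 2   →  a_2 = 1
5 = 2·2 + 1   →  a_3 = 2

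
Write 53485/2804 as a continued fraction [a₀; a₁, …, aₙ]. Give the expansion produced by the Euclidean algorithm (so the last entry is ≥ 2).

53485 = 19*2804 + 209
2804 = 13*209 + 87
209 = 2*87 + 35
87 = 2*35 + 17
35 = 2*17 + 1
17 = 17*1 + 0  (stop)
So 53485/2804 = [19; 13, 2, 2, 2, 17].

[19; 13, 2, 2, 2, 17]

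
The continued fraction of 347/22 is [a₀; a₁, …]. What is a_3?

2

347 = 15·22 + 17   →  a_0 = 15
22 = 1·17 + 5   →  a_1 = 1
17 = 3·5 + 2   →  a_2 = 3
5 = 2·2 + 1   →  a_3 = 2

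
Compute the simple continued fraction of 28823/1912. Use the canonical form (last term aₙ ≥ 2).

[15; 13, 2, 1, 2, 3, 5]

28823 = 15·1912 + 143
1912 = 13·143 + 53
143 = 2·53 + 37
53 = 1·37 + 16
37 = 2·16 + 5
16 = 3·5 + 1
5 = 5·1 + 0  (stop)
So 28823/1912 = [15; 13, 2, 1, 2, 3, 5].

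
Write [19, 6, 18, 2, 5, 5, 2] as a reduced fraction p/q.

267680/13967

Using pₖ = aₖpₖ₋₁ + pₖ₋₂ and qₖ = aₖqₖ₋₁ + qₖ₋₂:
  k=0: a=19, p=19, q=1
  k=1: a=6, p=115, q=6
  k=2: a=18, p=2089, q=109
  k=3: a=2, p=4293, q=224
  k=4: a=5, p=23554, q=1229
  k=5: a=5, p=122063, q=6369
  k=6: a=2, p=267680, q=13967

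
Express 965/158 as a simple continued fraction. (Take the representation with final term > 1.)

[6; 9, 3, 2, 2]

965 = 6*158 + 17
158 = 9*17 + 5
17 = 3*5 + 2
5 = 2*2 + 1
2 = 2*1 + 0  (stop)
So 965/158 = [6; 9, 3, 2, 2].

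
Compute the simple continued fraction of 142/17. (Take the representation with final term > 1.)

[8; 2, 1, 5]

142 = 8*17 + 6
17 = 2*6 + 5
6 = 1*5 + 1
5 = 5*1 + 0  (stop)
So 142/17 = [8; 2, 1, 5].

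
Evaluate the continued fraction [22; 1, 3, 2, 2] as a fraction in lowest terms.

501/22

Using pₖ = aₖpₖ₋₁ + pₖ₋₂ and qₖ = aₖqₖ₋₁ + qₖ₋₂:
  k=0: a=22, p=22, q=1
  k=1: a=1, p=23, q=1
  k=2: a=3, p=91, q=4
  k=3: a=2, p=205, q=9
  k=4: a=2, p=501, q=22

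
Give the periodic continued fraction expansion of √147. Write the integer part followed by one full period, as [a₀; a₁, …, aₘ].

[12; 8, 24]

a₀ = ⌊√147⌋ = 12.
With m₀=0, d₀=1 and mₖ₊₁ = dₖaₖ − mₖ, dₖ₊₁ = (n − mₖ₊₁²)/dₖ, aₖ₊₁ = ⌊(a₀+mₖ₊₁)/dₖ₊₁⌋:
  k=1: m=12, d=3, a=8
  k=2: m=12, d=1, a=24
d=1 and a=2a₀=24 at k=2, so the next step gives (m, d) = (12, 3) again — its k=1 value — and the period has length 2.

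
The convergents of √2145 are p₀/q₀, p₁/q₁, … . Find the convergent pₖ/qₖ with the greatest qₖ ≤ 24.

√2145 = [46; 3, 5, 2, 5, 3, 92, …] (period length 6).
Convergents:
  p_0/q_0 = 46/1
  p_1/q_1 = 139/3
  p_2/q_2 = 741/16
  p_3/q_3 = 1621/35
q_2 = 16 ≤ 24 < 35 = q_3, so the answer is 741/16.

741/16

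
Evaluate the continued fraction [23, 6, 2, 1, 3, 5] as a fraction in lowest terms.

Fold from the inside: start with 5/1.
  3 + 1/5 = 16/5
  1 + 5/16 = 21/16
  2 + 16/21 = 58/21
  6 + 21/58 = 369/58
  23 + 58/369 = 8545/369

8545/369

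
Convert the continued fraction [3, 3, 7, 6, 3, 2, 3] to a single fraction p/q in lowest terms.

11263/3394

Using pₖ = aₖpₖ₋₁ + pₖ₋₂ and qₖ = aₖqₖ₋₁ + qₖ₋₂:
  k=0: a=3, p=3, q=1
  k=1: a=3, p=10, q=3
  k=2: a=7, p=73, q=22
  k=3: a=6, p=448, q=135
  k=4: a=3, p=1417, q=427
  k=5: a=2, p=3282, q=989
  k=6: a=3, p=11263, q=3394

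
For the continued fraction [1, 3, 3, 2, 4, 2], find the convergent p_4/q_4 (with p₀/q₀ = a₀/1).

Using pₖ = aₖpₖ₋₁ + pₖ₋₂, qₖ = aₖqₖ₋₁ + qₖ₋₂ (with p₋₁=1, p₋₂=0, q₋₁=0, q₋₂=1):
  k=0: a=1, p=1, q=1
  k=1: a=3, p=4, q=3
  k=2: a=3, p=13, q=10
  k=3: a=2, p=30, q=23
  k=4: a=4, p=133, q=102

133/102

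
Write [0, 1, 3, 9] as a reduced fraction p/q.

28/37

Using pₖ = aₖpₖ₋₁ + pₖ₋₂ and qₖ = aₖqₖ₋₁ + qₖ₋₂:
  k=0: a=0, p=0, q=1
  k=1: a=1, p=1, q=1
  k=2: a=3, p=3, q=4
  k=3: a=9, p=28, q=37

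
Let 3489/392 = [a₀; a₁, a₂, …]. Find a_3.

3489 = 8·392 + 353   →  a_0 = 8
392 = 1·353 + 39   →  a_1 = 1
353 = 9·39 + 2   →  a_2 = 9
39 = 19·2 + 1   →  a_3 = 19

19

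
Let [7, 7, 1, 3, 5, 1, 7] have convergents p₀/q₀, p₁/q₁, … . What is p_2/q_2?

Using pₖ = aₖpₖ₋₁ + pₖ₋₂, qₖ = aₖqₖ₋₁ + qₖ₋₂ (with p₋₁=1, p₋₂=0, q₋₁=0, q₋₂=1):
  k=0: a=7, p=7, q=1
  k=1: a=7, p=50, q=7
  k=2: a=1, p=57, q=8

57/8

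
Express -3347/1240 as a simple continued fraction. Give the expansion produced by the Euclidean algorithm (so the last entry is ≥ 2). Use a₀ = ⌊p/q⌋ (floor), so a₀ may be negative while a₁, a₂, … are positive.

-3347 = -3*1240 + 373
1240 = 3*373 + 121
373 = 3*121 + 10
121 = 12*10 + 1
10 = 10*1 + 0  (stop)
So -3347/1240 = [-3; 3, 3, 12, 10].

[-3; 3, 3, 12, 10]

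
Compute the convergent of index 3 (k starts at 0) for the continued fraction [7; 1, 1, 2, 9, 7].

Using pₖ = aₖpₖ₋₁ + pₖ₋₂, qₖ = aₖqₖ₋₁ + qₖ₋₂ (with p₋₁=1, p₋₂=0, q₋₁=0, q₋₂=1):
  k=0: a=7, p=7, q=1
  k=1: a=1, p=8, q=1
  k=2: a=1, p=15, q=2
  k=3: a=2, p=38, q=5

38/5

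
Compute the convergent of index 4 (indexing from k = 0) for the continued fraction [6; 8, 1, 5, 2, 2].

703/115

Using pₖ = aₖpₖ₋₁ + pₖ₋₂, qₖ = aₖqₖ₋₁ + qₖ₋₂ (with p₋₁=1, p₋₂=0, q₋₁=0, q₋₂=1):
  k=0: a=6, p=6, q=1
  k=1: a=8, p=49, q=8
  k=2: a=1, p=55, q=9
  k=3: a=5, p=324, q=53
  k=4: a=2, p=703, q=115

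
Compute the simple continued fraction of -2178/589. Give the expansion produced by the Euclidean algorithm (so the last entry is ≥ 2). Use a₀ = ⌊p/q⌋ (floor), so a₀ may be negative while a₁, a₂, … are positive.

-2178 = -4*589 + 178
589 = 3*178 + 55
178 = 3*55 + 13
55 = 4*13 + 3
13 = 4*3 + 1
3 = 3*1 + 0  (stop)
So -2178/589 = [-4; 3, 3, 4, 4, 3].

[-4; 3, 3, 4, 4, 3]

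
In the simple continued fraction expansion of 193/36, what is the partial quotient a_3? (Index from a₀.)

193 = 5·36 + 13   →  a_0 = 5
36 = 2·13 + 10   →  a_1 = 2
13 = 1·10 + 3   →  a_2 = 1
10 = 3·3 + 1   →  a_3 = 3

3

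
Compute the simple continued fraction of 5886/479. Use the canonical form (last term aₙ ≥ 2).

5886 = 12·479 + 138
479 = 3·138 + 65
138 = 2·65 + 8
65 = 8·8 + 1
8 = 8·1 + 0  (stop)
So 5886/479 = [12; 3, 2, 8, 8].

[12; 3, 2, 8, 8]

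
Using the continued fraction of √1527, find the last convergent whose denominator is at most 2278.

39663/1015

√1527 = [39; 13, 78, …] (period length 2).
Convergents:
  p_0/q_0 = 39/1
  p_1/q_1 = 508/13
  p_2/q_2 = 39663/1015
  p_3/q_3 = 516127/13208
q_2 = 1015 ≤ 2278 < 13208 = q_3, so the answer is 39663/1015.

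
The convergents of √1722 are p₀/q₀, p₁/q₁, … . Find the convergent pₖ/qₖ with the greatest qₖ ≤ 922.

13777/332

√1722 = [41; 2, 82, …] (period length 2).
Convergents:
  p_0/q_0 = 41/1
  p_1/q_1 = 83/2
  p_2/q_2 = 6847/165
  p_3/q_3 = 13777/332
  p_4/q_4 = 1136561/27389
q_3 = 332 ≤ 922 < 27389 = q_4, so the answer is 13777/332.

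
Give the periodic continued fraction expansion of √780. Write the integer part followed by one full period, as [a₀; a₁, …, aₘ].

a₀ = ⌊√780⌋ = 27.
With m₀=0, d₀=1 and mₖ₊₁ = dₖaₖ − mₖ, dₖ₊₁ = (n − mₖ₊₁²)/dₖ, aₖ₊₁ = ⌊(a₀+mₖ₊₁)/dₖ₊₁⌋:
  k=1: m=27, d=51, a=1
  k=2: m=24, d=4, a=12
  k=3: m=24, d=51, a=1
  k=4: m=27, d=1, a=54
d=1 and a=2a₀=54 at k=4, so the next step gives (m, d) = (27, 51) again — its k=1 value — and the period has length 4.

[27; 1, 12, 1, 54]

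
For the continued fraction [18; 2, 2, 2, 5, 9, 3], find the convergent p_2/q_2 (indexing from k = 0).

92/5

Using pₖ = aₖpₖ₋₁ + pₖ₋₂, qₖ = aₖqₖ₋₁ + qₖ₋₂ (with p₋₁=1, p₋₂=0, q₋₁=0, q₋₂=1):
  k=0: a=18, p=18, q=1
  k=1: a=2, p=37, q=2
  k=2: a=2, p=92, q=5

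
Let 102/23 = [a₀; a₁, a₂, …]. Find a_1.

2

102 = 4·23 + 10   →  a_0 = 4
23 = 2·10 + 3   →  a_1 = 2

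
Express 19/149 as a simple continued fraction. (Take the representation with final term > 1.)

[0; 7, 1, 5, 3]

19 = 0×149 + 19
149 = 7×19 + 16
19 = 1×16 + 3
16 = 5×3 + 1
3 = 3×1 + 0  (stop)
So 19/149 = [0; 7, 1, 5, 3].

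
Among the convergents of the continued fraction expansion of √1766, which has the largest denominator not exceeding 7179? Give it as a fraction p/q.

148302/3529

√1766 = [42; 42, 84, …] (period length 2).
Convergents:
  p_0/q_0 = 42/1
  p_1/q_1 = 1765/42
  p_2/q_2 = 148302/3529
  p_3/q_3 = 6230449/148260
q_2 = 3529 ≤ 7179 < 148260 = q_3, so the answer is 148302/3529.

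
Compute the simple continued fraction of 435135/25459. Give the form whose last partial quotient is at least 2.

[17; 10, 1, 11, 12, 16]

435135 = 17×25459 + 2332
25459 = 10×2332 + 2139
2332 = 1×2139 + 193
2139 = 11×193 + 16
193 = 12×16 + 1
16 = 16×1 + 0  (stop)
So 435135/25459 = [17; 10, 1, 11, 12, 16].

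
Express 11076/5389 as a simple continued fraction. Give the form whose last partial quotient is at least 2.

[2; 18, 11, 1, 11, 2]

11076 = 2×5389 + 298
5389 = 18×298 + 25
298 = 11×25 + 23
25 = 1×23 + 2
23 = 11×2 + 1
2 = 2×1 + 0  (stop)
So 11076/5389 = [2; 18, 11, 1, 11, 2].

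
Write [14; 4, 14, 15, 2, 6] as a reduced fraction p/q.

163953/11509

Fold from the inside: start with 6/1.
  2 + 1/6 = 13/6
  15 + 6/13 = 201/13
  14 + 13/201 = 2827/201
  4 + 201/2827 = 11509/2827
  14 + 2827/11509 = 163953/11509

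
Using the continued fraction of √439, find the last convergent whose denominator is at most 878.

18019/860

√439 = [20; 1, 19, 1, 40, …] (period length 4).
Convergents:
  p_0/q_0 = 20/1
  p_1/q_1 = 21/1
  p_2/q_2 = 419/20
  p_3/q_3 = 440/21
  p_4/q_4 = 18019/860
  p_5/q_5 = 18459/881
q_4 = 860 ≤ 878 < 881 = q_5, so the answer is 18019/860.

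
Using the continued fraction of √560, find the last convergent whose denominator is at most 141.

3313/140

√560 = [23; 1, 1, 1, 46, …] (period length 4).
Convergents:
  p_0/q_0 = 23/1
  p_1/q_1 = 24/1
  p_2/q_2 = 47/2
  p_3/q_3 = 71/3
  p_4/q_4 = 3313/140
  p_5/q_5 = 3384/143
q_4 = 140 ≤ 141 < 143 = q_5, so the answer is 3313/140.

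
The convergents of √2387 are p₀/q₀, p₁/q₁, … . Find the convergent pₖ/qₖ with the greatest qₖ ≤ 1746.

33467/685

√2387 = [48; 1, 5, 1, 96, …] (period length 4).
Convergents:
  p_0/q_0 = 48/1
  p_1/q_1 = 49/1
  p_2/q_2 = 293/6
  p_3/q_3 = 342/7
  p_4/q_4 = 33125/678
  p_5/q_5 = 33467/685
  p_6/q_6 = 200460/4103
q_5 = 685 ≤ 1746 < 4103 = q_6, so the answer is 33467/685.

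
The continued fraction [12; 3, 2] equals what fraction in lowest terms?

86/7

Fold from the inside: start with 2/1.
  3 + 1/2 = 7/2
  12 + 2/7 = 86/7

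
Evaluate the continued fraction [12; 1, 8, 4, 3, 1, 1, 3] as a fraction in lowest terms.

Using pₖ = aₖpₖ₋₁ + pₖ₋₂ and qₖ = aₖqₖ₋₁ + qₖ₋₂:
  k=0: a=12, p=12, q=1
  k=1: a=1, p=13, q=1
  k=2: a=8, p=116, q=9
  k=3: a=4, p=477, q=37
  k=4: a=3, p=1547, q=120
  k=5: a=1, p=2024, q=157
  k=6: a=1, p=3571, q=277
  k=7: a=3, p=12737, q=988

12737/988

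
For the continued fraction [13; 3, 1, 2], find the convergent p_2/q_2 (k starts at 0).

Using pₖ = aₖpₖ₋₁ + pₖ₋₂, qₖ = aₖqₖ₋₁ + qₖ₋₂ (with p₋₁=1, p₋₂=0, q₋₁=0, q₋₂=1):
  k=0: a=13, p=13, q=1
  k=1: a=3, p=40, q=3
  k=2: a=1, p=53, q=4

53/4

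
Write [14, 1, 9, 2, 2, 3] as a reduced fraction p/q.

Fold from the inside: start with 3/1.
  2 + 1/3 = 7/3
  2 + 3/7 = 17/7
  9 + 7/17 = 160/17
  1 + 17/160 = 177/160
  14 + 160/177 = 2638/177

2638/177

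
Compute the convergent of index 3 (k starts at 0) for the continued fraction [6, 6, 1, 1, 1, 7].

80/13

Using pₖ = aₖpₖ₋₁ + pₖ₋₂, qₖ = aₖqₖ₋₁ + qₖ₋₂ (with p₋₁=1, p₋₂=0, q₋₁=0, q₋₂=1):
  k=0: a=6, p=6, q=1
  k=1: a=6, p=37, q=6
  k=2: a=1, p=43, q=7
  k=3: a=1, p=80, q=13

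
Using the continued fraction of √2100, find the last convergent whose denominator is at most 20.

√2100 = [45; 1, 4, 1, 2, 1, 4, 1, 90, …] (period length 8).
Convergents:
  p_0/q_0 = 45/1
  p_1/q_1 = 46/1
  p_2/q_2 = 229/5
  p_3/q_3 = 275/6
  p_4/q_4 = 779/17
  p_5/q_5 = 1054/23
q_4 = 17 ≤ 20 < 23 = q_5, so the answer is 779/17.

779/17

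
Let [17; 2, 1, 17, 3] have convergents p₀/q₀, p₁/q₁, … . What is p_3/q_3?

919/53

Using pₖ = aₖpₖ₋₁ + pₖ₋₂, qₖ = aₖqₖ₋₁ + qₖ₋₂ (with p₋₁=1, p₋₂=0, q₋₁=0, q₋₂=1):
  k=0: a=17, p=17, q=1
  k=1: a=2, p=35, q=2
  k=2: a=1, p=52, q=3
  k=3: a=17, p=919, q=53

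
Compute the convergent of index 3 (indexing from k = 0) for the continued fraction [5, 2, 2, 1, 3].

Using pₖ = aₖpₖ₋₁ + pₖ₋₂, qₖ = aₖqₖ₋₁ + qₖ₋₂ (with p₋₁=1, p₋₂=0, q₋₁=0, q₋₂=1):
  k=0: a=5, p=5, q=1
  k=1: a=2, p=11, q=2
  k=2: a=2, p=27, q=5
  k=3: a=1, p=38, q=7

38/7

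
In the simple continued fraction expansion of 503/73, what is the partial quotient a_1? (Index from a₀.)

1

503 = 6·73 + 65   →  a_0 = 6
73 = 1·65 + 8   →  a_1 = 1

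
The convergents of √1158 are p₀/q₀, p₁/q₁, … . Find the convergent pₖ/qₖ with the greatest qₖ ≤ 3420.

√1158 = [34; 34, 68, …] (period length 2).
Convergents:
  p_0/q_0 = 34/1
  p_1/q_1 = 1157/34
  p_2/q_2 = 78710/2313
  p_3/q_3 = 2677297/78676
q_2 = 2313 ≤ 3420 < 78676 = q_3, so the answer is 78710/2313.

78710/2313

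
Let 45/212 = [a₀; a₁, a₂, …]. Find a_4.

2

45 = 0·212 + 45   →  a_0 = 0
212 = 4·45 + 32   →  a_1 = 4
45 = 1·32 + 13   →  a_2 = 1
32 = 2·13 + 6   →  a_3 = 2
13 = 2·6 + 1   →  a_4 = 2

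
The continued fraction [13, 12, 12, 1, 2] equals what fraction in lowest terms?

Using pₖ = aₖpₖ₋₁ + pₖ₋₂ and qₖ = aₖqₖ₋₁ + qₖ₋₂:
  k=0: a=13, p=13, q=1
  k=1: a=12, p=157, q=12
  k=2: a=12, p=1897, q=145
  k=3: a=1, p=2054, q=157
  k=4: a=2, p=6005, q=459

6005/459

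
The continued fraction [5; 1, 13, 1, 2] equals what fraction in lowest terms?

261/44

Using pₖ = aₖpₖ₋₁ + pₖ₋₂ and qₖ = aₖqₖ₋₁ + qₖ₋₂:
  k=0: a=5, p=5, q=1
  k=1: a=1, p=6, q=1
  k=2: a=13, p=83, q=14
  k=3: a=1, p=89, q=15
  k=4: a=2, p=261, q=44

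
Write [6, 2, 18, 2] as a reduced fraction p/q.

Using pₖ = aₖpₖ₋₁ + pₖ₋₂ and qₖ = aₖqₖ₋₁ + qₖ₋₂:
  k=0: a=6, p=6, q=1
  k=1: a=2, p=13, q=2
  k=2: a=18, p=240, q=37
  k=3: a=2, p=493, q=76

493/76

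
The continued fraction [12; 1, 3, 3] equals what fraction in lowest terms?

166/13

Using pₖ = aₖpₖ₋₁ + pₖ₋₂ and qₖ = aₖqₖ₋₁ + qₖ₋₂:
  k=0: a=12, p=12, q=1
  k=1: a=1, p=13, q=1
  k=2: a=3, p=51, q=4
  k=3: a=3, p=166, q=13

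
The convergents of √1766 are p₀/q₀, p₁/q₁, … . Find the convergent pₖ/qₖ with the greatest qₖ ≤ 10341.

√1766 = [42; 42, 84, …] (period length 2).
Convergents:
  p_0/q_0 = 42/1
  p_1/q_1 = 1765/42
  p_2/q_2 = 148302/3529
  p_3/q_3 = 6230449/148260
q_2 = 3529 ≤ 10341 < 148260 = q_3, so the answer is 148302/3529.

148302/3529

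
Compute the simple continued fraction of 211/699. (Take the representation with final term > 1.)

[0; 3, 3, 5, 13]

211 = 0·699 + 211
699 = 3·211 + 66
211 = 3·66 + 13
66 = 5·13 + 1
13 = 13·1 + 0  (stop)
So 211/699 = [0; 3, 3, 5, 13].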